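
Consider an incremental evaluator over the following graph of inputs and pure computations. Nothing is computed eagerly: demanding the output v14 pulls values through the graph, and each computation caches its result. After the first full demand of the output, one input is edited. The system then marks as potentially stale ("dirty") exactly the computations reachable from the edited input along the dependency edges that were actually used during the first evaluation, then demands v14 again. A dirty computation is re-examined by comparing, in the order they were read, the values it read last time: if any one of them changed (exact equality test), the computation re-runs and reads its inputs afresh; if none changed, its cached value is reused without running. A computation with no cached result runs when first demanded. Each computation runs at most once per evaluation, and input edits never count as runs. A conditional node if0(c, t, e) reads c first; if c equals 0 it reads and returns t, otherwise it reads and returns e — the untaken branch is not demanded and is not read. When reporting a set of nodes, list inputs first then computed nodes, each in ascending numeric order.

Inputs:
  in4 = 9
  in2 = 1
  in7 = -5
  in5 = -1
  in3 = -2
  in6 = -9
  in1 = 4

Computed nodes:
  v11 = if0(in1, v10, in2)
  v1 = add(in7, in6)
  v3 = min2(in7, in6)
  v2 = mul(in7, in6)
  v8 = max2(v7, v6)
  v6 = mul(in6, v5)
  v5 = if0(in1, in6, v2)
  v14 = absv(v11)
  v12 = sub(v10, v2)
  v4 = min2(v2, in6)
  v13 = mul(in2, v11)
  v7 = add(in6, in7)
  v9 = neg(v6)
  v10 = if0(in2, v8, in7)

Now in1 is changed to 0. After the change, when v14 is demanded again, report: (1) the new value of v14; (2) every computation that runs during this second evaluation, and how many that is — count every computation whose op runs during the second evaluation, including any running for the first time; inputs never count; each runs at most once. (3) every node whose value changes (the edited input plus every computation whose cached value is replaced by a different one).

Initial pass — values computed on the first demand:
  v11 = if0(in1=4 -> else branch in2) = 1
  v14 = absv(1) = 1

Second demand — change propagation:
  v10: newly demanded (no cache) — executes and yields -5.
  v11: re-runs because in1 4->0; new result -5.
  v14: re-runs because v11 1->-5; new result 5.

The important point: the flipped condition pulls in fresh nodes; v10 runs for the first time.

v14 now evaluates to 5.
Run set: v10, v11, v14 (3 run).
Changed values: in1, v11, v14.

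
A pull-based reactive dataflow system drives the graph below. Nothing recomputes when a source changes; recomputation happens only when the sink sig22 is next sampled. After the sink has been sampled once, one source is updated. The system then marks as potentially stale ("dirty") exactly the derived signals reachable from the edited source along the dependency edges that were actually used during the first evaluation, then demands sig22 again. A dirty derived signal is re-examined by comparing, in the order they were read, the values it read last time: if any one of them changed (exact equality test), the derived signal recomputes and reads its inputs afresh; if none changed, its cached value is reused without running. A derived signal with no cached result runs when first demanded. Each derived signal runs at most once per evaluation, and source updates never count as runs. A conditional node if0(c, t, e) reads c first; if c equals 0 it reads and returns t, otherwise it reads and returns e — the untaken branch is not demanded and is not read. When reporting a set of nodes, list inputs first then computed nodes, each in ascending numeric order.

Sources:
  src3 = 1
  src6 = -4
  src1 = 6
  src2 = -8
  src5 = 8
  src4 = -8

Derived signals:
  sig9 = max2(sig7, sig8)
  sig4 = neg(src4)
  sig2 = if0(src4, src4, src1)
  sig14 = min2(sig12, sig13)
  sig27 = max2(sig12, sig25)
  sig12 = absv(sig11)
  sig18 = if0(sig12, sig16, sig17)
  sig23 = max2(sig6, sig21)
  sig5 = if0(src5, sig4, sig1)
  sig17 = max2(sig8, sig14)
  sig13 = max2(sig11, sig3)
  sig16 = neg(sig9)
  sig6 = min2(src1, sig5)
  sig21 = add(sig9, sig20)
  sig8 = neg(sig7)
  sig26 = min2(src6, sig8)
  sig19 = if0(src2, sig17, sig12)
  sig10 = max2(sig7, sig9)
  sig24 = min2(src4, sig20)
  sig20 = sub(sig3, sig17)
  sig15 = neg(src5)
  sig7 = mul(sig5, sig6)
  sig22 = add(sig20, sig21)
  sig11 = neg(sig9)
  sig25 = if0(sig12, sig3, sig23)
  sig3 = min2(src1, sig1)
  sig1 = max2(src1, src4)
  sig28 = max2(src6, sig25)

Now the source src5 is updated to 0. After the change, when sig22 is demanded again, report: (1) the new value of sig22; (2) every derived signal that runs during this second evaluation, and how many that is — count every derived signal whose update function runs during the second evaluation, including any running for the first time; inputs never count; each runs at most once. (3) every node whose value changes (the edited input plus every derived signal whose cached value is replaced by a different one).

New value of sig22: 48.
Derived signals that run: sig4, sig5, sig6, sig7, sig8, sig9, sig11, sig12, sig13, sig14, sig17, sig21, sig22 — 13 in total.
Values that change: src5, sig5, sig7, sig8, sig9, sig11, sig12, sig21, sig22.
Key observation: a condition flipped, so demand reaches new nodes — sig4 runs for the first time.

First evaluation (everything demanded from the output):
  sig1 = max2(6, -8) = 6
  sig3 = min2(6, 6) = 6
  sig5 = if0(src5=8 -> else branch sig1) = 6
  sig6 = min2(6, 6) = 6
  sig7 = mul(6, 6) = 36
  sig8 = neg(36) = -36
  sig9 = max2(36, -36) = 36
  sig11 = neg(36) = -36
  sig12 = absv(-36) = 36
  sig13 = max2(-36, 6) = 6
  sig14 = min2(36, 6) = 6
  sig17 = max2(-36, 6) = 6
  sig20 = sub(6, 6) = 0
  sig21 = add(36, 0) = 36
  sig22 = add(0, 36) = 36

Propagation after the edit:
  sig4: demanded for the first time — runs, produces 8.
  sig5: runs — src5 8->0; result 8.
  sig6: runs — sig5 6->8; result 6 (same value as before).
  sig7: runs — sig5 6->8; result 48.
  sig8: runs — sig7 36->48; result -48.
  sig9: runs — sig7 36->48; sig8 -36->-48; result 48.
  sig11: runs — sig9 36->48; result -48.
  sig12: runs — sig11 -36->-48; result 48.
  sig13: runs — sig11 -36->-48; result 6 (same value as before).
  sig14: runs — sig12 36->48; result 6 (same value as before).
  sig17: runs — sig8 -36->-48; result 6 (same value as before).
  sig20: checked — values it read are unchanged (sig3 unchanged, sig17 unchanged); reused cached 0 without running.
  sig21: runs — sig9 36->48; result 48.
  sig22: runs — sig21 36->48; result 48.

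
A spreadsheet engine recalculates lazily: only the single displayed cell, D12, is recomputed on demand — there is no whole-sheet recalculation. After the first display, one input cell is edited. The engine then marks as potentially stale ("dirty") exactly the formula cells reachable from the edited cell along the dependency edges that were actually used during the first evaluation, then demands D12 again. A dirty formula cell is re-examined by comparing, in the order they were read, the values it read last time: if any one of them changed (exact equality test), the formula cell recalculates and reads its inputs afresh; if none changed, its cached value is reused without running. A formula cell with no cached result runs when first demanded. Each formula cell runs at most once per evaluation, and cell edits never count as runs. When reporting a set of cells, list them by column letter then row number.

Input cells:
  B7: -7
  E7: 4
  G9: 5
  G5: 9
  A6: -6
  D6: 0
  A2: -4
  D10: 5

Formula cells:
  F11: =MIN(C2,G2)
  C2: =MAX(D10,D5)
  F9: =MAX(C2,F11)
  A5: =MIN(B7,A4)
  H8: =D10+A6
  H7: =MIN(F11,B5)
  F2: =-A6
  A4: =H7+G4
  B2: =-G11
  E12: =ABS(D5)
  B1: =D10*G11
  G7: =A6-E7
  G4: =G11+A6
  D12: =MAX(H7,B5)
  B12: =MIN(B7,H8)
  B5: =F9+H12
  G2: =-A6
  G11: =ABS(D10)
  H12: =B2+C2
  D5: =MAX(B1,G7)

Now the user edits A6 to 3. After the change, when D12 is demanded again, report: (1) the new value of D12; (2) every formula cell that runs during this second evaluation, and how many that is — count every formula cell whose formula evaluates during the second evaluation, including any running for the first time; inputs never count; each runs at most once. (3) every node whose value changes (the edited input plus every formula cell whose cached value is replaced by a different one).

New value of D12: 45.
Formula cells that run: D5, D12, F9, F11, G2, G7, H7 — 7 in total.
Values that change: A6, F11, G2, G7, H7.
Key observation: the cutoff stops propagation at C2 — its inputs' values are unchanged, so it reuses its cache.

First evaluation (everything demanded from the output):
  G2 = -(-6) = 6
  G7 = -6 - 4 = -10
  G11 = ABS(5) = 5
  B1 = 5 * 5 = 25
  B2 = -(5) = -5
  D5 = MAX(25, -10) = 25
  C2 = MAX(5, 25) = 25
  F11 = MIN(25, 6) = 6
  F9 = MAX(25, 6) = 25
  H12 = -5 + 25 = 20
  B5 = 25 + 20 = 45
  H7 = MIN(6, 45) = 6
  D12 = MAX(6, 45) = 45

Propagation after the edit:
  G2: runs — A6 -6->3; result -3.
  G7: runs — A6 -6->3; result -1.
  D5: runs — G7 -10->-1; result 25 (same value as before).
  C2: checked — values it read are unchanged (D10 unchanged, D5 unchanged); reused cached 25 without running.
  F11: runs — G2 6->-3; result -3.
  F9: runs — F11 6->-3; result 25 (same value as before).
  H12: checked — values it read are unchanged (B2 unchanged, C2 unchanged); reused cached 20 without running.
  B5: checked — values it read are unchanged (F9 unchanged, H12 unchanged); reused cached 45 without running.
  H7: runs — F11 6->-3; result -3.
  D12: runs — H7 6->-3; result 45 (same value as before).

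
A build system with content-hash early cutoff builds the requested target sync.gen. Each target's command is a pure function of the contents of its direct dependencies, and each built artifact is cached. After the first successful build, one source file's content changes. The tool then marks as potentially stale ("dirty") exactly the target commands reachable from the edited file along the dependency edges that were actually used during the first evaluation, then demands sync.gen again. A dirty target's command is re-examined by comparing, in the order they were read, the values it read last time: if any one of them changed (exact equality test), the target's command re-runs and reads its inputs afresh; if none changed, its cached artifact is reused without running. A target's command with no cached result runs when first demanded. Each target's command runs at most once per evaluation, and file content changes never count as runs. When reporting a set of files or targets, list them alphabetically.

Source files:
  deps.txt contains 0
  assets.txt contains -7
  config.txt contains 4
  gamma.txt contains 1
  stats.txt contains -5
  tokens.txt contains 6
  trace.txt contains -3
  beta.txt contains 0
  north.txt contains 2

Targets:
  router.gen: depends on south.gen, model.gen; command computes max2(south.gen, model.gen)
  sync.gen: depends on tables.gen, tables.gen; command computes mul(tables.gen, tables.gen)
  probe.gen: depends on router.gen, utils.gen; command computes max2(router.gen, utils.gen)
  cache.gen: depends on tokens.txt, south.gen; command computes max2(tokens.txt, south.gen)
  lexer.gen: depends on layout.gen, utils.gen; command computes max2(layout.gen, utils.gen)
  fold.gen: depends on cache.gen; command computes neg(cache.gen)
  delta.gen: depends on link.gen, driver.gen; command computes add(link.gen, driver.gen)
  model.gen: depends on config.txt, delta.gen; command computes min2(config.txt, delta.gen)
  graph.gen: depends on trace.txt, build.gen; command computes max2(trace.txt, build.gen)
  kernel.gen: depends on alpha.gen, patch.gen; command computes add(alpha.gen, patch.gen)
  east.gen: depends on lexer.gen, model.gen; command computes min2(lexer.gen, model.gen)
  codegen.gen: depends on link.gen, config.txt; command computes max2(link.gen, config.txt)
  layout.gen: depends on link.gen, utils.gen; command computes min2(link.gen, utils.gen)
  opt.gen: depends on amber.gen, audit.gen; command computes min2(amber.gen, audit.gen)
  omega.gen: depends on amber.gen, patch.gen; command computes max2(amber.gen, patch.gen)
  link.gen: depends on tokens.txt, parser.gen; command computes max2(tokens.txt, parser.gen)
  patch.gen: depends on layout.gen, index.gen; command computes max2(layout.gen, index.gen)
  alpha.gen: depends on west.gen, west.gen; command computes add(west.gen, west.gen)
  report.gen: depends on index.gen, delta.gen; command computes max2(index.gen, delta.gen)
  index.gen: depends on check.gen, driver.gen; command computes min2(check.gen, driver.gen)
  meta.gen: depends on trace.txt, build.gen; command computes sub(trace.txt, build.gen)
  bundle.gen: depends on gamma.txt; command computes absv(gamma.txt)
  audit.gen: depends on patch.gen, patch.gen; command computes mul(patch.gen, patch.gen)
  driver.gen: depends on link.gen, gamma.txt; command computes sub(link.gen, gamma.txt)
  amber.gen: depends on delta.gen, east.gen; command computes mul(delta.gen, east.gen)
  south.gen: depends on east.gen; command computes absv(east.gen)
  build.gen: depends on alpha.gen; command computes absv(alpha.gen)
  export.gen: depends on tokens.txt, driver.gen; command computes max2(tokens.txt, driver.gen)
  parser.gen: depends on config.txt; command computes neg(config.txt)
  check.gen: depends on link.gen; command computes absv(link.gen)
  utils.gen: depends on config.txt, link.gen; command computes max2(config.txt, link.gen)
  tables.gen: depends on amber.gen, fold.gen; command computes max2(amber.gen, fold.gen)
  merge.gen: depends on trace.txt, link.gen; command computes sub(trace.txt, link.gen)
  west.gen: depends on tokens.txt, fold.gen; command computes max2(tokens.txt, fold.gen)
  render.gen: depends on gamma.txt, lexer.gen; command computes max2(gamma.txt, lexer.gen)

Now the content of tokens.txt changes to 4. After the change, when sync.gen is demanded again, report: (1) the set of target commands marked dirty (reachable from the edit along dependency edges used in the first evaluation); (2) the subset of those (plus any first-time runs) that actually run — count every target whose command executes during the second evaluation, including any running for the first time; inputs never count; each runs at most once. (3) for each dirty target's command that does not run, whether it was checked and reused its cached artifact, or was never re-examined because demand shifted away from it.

First evaluation (everything demanded from the output):
  parser.gen = neg(4) = -4
  link.gen = max2(6, -4) = 6
  driver.gen = sub(6, 1) = 5
  delta.gen = add(6, 5) = 11
  model.gen = min2(4, 11) = 4
  utils.gen = max2(4, 6) = 6
  layout.gen = min2(6, 6) = 6
  lexer.gen = max2(6, 6) = 6
  east.gen = min2(6, 4) = 4
  amber.gen = mul(11, 4) = 44
  south.gen = absv(4) = 4
  cache.gen = max2(6, 4) = 6
  fold.gen = neg(6) = -6
  tables.gen = max2(44, -6) = 44
  sync.gen = mul(44, 44) = 1936

Propagation after the edit:
  link.gen: runs — tokens.txt 6->4; result 4.
  driver.gen: runs — link.gen 6->4; result 3.
  delta.gen: runs — link.gen 6->4; driver.gen 5->3; result 7.
  model.gen: runs — delta.gen 11->7; result 4 (same value as before).
  utils.gen: runs — link.gen 6->4; result 4.
  layout.gen: runs — link.gen 6->4; utils.gen 6->4; result 4.
  lexer.gen: runs — layout.gen 6->4; utils.gen 6->4; result 4.
  east.gen: runs — lexer.gen 6->4; result 4 (same value as before).
  amber.gen: runs — delta.gen 11->7; result 28.
  south.gen: checked — values it read are unchanged (east.gen unchanged); reused cached 4 without running.
  cache.gen: runs — tokens.txt 6->4; result 4.
  fold.gen: runs — cache.gen 6->4; result -4.
  tables.gen: runs — amber.gen 44->28; fold.gen -6->-4; result 28.
  sync.gen: runs — tables.gen 44->28; tables.gen 44->28; result 784.

Key observation: the cutoff stops propagation at south.gen — its inputs' values are unchanged, so it reuses its cache.

Marked dirty: amber.gen, cache.gen, delta.gen, driver.gen, east.gen, fold.gen, layout.gen, lexer.gen, link.gen, model.gen, south.gen, sync.gen, tables.gen, utils.gen.
Target commands that run: amber.gen, cache.gen, delta.gen, driver.gen, east.gen, fold.gen, layout.gen, lexer.gen, link.gen, model.gen, sync.gen, tables.gen, utils.gen — 13 in total.
Checked but reused from cache: south.gen.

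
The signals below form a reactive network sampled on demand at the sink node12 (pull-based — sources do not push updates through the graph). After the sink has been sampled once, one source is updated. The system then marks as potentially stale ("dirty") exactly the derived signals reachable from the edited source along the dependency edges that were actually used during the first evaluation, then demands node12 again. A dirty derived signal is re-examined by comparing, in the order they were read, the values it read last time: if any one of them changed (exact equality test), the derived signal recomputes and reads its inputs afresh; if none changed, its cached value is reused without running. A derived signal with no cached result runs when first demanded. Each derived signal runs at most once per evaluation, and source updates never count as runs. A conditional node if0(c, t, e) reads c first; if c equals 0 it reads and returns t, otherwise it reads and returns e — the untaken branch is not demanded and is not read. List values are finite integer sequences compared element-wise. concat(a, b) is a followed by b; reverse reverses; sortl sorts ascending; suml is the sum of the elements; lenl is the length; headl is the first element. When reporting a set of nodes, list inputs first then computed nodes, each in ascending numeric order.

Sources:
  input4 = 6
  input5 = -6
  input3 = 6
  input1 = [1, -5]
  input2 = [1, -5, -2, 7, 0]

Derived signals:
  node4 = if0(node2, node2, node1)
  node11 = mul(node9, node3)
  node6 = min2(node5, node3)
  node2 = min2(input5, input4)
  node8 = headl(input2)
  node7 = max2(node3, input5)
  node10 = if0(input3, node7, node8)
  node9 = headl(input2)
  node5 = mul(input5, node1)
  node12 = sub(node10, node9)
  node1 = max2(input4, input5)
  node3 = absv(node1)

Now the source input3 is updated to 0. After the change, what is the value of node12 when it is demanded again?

Initial pass — values computed on the first demand:
  node8 = headl([1, -5, -2, 7, 0]) = 1
  node9 = headl([1, -5, -2, 7, 0]) = 1
  node10 = if0(input3=6 -> else branch node8) = 1
  node12 = sub(1, 1) = 0

Second demand — change propagation:
  node1: newly demanded (no cache) — executes and yields 6.
  node3: newly demanded (no cache) — executes and yields 6.
  node7: newly demanded (no cache) — executes and yields 6.
  node10: re-runs because input3 6->0; new result 6.
  node12: re-runs because node10 1->6; new result 5.

The important point: the flipped condition pulls in fresh nodes; node1, node3, node7 run for the first time.

node12 now evaluates to 5.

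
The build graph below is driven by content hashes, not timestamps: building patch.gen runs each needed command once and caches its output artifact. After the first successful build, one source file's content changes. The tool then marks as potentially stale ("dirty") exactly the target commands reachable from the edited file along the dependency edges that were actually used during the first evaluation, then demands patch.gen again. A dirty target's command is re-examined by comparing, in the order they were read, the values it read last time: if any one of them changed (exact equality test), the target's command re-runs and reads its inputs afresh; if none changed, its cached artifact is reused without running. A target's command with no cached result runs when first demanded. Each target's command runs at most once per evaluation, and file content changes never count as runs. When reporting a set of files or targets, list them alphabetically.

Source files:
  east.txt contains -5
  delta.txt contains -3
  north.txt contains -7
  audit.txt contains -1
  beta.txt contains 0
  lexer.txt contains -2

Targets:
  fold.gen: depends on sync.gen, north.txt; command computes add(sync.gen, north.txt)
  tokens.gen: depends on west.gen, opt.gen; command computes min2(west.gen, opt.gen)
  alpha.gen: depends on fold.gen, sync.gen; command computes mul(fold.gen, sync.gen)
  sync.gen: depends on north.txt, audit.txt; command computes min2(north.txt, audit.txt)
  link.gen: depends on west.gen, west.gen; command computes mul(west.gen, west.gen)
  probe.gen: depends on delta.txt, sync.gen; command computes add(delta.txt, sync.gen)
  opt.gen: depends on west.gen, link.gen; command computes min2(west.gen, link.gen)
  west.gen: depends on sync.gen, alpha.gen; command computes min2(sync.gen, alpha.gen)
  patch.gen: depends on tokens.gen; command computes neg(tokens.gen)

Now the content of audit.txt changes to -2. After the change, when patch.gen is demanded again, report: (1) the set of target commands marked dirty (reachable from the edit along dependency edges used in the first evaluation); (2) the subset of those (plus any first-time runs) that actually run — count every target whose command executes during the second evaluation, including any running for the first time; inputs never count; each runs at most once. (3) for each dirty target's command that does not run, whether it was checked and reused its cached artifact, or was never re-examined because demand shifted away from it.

Dirty set: alpha.gen, fold.gen, link.gen, opt.gen, patch.gen, sync.gen, tokens.gen, west.gen.
Run set: sync.gen (1 run).
Re-examined without running (cache reused): alpha.gen, fold.gen, link.gen, opt.gen, patch.gen, tokens.gen, west.gen.
The important point: sync.gen recomputes to an identical value, and the output ends up unchanged.

Initial pass — values computed on the first demand:
  sync.gen = min2(-7, -1) = -7
  fold.gen = add(-7, -7) = -14
  alpha.gen = mul(-14, -7) = 98
  west.gen = min2(-7, 98) = -7
  link.gen = mul(-7, -7) = 49
  opt.gen = min2(-7, 49) = -7
  tokens.gen = min2(-7, -7) = -7
  patch.gen = neg(-7) = 7

Second demand — change propagation:
  sync.gen: re-runs because audit.txt -1->-2; new result -7 (unchanged).
  fold.gen: re-examined; everything it read last time is the same (sync.gen unchanged, north.txt unchanged) — cache -14 kept, no run.
  alpha.gen: re-examined; everything it read last time is the same (fold.gen unchanged, sync.gen unchanged) — cache 98 kept, no run.
  west.gen: re-examined; everything it read last time is the same (sync.gen unchanged, alpha.gen unchanged) — cache -7 kept, no run.
  link.gen: re-examined; everything it read last time is the same (west.gen unchanged, west.gen unchanged) — cache 49 kept, no run.
  opt.gen: re-examined; everything it read last time is the same (west.gen unchanged, link.gen unchanged) — cache -7 kept, no run.
  tokens.gen: re-examined; everything it read last time is the same (west.gen unchanged, opt.gen unchanged) — cache -7 kept, no run.
  patch.gen: re-examined; everything it read last time is the same (tokens.gen unchanged) — cache 7 kept, no run.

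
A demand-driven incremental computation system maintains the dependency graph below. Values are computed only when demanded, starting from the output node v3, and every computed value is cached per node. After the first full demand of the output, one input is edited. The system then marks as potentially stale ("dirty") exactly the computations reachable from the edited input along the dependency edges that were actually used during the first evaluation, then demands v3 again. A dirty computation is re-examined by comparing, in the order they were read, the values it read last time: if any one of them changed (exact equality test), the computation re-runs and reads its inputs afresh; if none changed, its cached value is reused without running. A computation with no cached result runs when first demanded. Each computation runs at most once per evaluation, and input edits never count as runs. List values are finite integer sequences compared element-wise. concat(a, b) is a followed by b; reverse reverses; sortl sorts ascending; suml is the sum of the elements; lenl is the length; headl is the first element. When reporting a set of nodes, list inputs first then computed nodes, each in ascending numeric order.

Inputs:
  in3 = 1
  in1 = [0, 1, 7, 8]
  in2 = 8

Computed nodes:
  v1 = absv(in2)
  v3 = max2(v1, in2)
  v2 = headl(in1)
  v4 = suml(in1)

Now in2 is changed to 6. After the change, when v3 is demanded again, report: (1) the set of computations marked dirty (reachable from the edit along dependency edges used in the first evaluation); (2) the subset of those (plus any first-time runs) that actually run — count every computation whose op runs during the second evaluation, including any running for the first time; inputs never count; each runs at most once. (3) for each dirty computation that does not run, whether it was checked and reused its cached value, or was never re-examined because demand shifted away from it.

Marked dirty: v1, v3.
Computations that run: v1, v3 — 2 in total.
Every dirty computation ran.

First evaluation (everything demanded from the output):
  v1 = absv(8) = 8
  v3 = max2(8, 8) = 8

Propagation after the edit:
  v1: runs — in2 8->6; result 6.
  v3: runs — v1 8->6; in2 8->6; result 6.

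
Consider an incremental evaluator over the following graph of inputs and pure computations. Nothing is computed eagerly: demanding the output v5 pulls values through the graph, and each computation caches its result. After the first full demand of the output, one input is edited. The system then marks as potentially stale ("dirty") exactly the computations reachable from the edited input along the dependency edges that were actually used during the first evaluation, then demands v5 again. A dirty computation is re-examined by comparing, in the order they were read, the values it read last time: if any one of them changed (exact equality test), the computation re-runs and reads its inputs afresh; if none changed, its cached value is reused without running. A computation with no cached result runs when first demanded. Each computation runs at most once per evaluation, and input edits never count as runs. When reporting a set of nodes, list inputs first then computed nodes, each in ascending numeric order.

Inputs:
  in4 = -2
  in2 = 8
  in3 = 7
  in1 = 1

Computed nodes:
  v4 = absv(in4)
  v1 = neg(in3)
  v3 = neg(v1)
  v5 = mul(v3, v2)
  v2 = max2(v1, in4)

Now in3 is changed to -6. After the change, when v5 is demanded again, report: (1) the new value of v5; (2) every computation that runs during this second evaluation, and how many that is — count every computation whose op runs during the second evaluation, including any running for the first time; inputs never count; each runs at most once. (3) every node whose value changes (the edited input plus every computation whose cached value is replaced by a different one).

Initial pass — values computed on the first demand:
  v1 = neg(7) = -7
  v2 = max2(-7, -2) = -2
  v3 = neg(-7) = 7
  v5 = mul(7, -2) = -14

Second demand — change propagation:
  v1: re-runs because in3 7->-6; new result 6.
  v2: re-runs because v1 -7->6; new result 6.
  v3: re-runs because v1 -7->6; new result -6.
  v5: re-runs because v3 7->-6; v2 -2->6; new result -36.

v5 now evaluates to -36.
Run set: v1, v2, v3, v5 (4 run).
Changed values: in3, v1, v2, v3, v5.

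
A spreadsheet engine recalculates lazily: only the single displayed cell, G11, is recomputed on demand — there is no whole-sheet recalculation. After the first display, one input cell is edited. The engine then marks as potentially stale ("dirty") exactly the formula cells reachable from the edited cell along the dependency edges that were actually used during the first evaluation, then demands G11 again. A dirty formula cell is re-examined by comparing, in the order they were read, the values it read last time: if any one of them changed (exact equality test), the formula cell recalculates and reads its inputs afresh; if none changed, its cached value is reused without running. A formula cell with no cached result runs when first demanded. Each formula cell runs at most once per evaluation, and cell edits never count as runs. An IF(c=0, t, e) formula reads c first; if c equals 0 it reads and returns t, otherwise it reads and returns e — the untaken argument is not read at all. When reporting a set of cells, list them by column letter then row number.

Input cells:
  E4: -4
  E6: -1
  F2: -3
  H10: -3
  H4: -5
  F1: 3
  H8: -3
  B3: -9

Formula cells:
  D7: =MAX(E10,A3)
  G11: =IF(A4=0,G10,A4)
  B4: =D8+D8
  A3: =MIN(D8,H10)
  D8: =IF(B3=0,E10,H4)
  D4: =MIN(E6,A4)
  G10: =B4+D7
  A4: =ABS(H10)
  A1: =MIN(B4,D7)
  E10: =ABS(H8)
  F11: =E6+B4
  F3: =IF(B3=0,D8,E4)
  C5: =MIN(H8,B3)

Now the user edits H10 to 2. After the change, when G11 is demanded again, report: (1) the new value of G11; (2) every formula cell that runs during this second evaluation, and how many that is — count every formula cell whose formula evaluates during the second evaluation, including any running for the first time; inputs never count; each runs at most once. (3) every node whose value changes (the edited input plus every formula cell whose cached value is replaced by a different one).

New value of G11: 2.
Formula cells that run: A4, G11 — 2 in total.
Values that change: A4, G11, H10.

First evaluation (everything demanded from the output):
  A4 = ABS(-3) = 3
  G11 = IF(A4=0: A4=3 -> else branch A4) = 3

Propagation after the edit:
  A4: runs — H10 -3->2; result 2.
  G11: runs — A4 3->2; A4 3->2; result 2.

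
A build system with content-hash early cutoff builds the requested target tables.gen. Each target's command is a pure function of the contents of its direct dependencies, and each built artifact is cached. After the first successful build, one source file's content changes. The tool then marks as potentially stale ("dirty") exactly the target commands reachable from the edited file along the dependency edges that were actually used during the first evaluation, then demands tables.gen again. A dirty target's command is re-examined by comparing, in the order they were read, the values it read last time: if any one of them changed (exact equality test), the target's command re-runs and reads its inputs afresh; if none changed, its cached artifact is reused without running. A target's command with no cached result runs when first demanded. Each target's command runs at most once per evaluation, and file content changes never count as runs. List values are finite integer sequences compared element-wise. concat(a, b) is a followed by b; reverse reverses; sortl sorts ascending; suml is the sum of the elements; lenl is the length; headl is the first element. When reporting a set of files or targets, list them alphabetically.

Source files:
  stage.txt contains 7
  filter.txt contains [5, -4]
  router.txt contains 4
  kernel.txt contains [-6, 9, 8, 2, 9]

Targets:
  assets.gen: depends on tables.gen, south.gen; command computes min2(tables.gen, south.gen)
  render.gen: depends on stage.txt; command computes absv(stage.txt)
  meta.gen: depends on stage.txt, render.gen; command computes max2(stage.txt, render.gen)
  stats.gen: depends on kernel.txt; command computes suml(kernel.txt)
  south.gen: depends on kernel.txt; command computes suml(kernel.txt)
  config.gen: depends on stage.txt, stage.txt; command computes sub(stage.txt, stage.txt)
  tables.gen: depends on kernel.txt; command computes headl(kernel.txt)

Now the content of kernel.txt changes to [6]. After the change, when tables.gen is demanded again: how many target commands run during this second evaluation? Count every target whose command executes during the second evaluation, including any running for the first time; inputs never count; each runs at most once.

Target commands that run: tables.gen — 1 in total.

First evaluation (everything demanded from the output):
  tables.gen = headl([-6, 9, 8, 2, 9]) = -6

Propagation after the edit:
  tables.gen: runs — kernel.txt [-6, 9, 8, 2, 9]->[6]; result 6.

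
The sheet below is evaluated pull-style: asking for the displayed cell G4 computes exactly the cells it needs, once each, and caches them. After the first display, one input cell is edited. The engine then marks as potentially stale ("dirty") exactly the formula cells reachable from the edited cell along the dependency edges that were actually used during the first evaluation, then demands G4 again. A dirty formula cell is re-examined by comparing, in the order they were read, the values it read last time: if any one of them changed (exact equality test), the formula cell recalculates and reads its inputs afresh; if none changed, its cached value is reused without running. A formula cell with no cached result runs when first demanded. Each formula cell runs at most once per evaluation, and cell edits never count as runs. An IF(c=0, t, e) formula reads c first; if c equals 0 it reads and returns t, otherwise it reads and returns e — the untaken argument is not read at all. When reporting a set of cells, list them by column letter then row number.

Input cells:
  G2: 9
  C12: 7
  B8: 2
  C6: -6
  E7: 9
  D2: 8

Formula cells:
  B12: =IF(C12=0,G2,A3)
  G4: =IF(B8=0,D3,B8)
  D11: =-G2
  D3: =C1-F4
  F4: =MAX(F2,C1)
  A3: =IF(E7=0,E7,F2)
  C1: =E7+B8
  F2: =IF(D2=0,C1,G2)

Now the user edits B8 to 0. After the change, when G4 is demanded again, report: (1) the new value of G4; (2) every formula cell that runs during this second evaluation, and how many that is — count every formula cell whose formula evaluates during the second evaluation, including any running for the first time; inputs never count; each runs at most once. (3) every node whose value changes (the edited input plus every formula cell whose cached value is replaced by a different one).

First demand of the output computes:
  G4 = IF(B8=0: B8=2 -> else branch B8) = 2

After the edit, cleaning proceeds:
  C1: had never run; runs now, result 9.
  F2: had never run; runs now, result 9.
  F4: had never run; runs now, result 9.
  D3: had never run; runs now, result 0.
  G4: a read changed (B8 2->0; B8 2->0) — executes, giving 0.

Note the branch switch — C1, D3, F2, F4 had no cache and run now for the first time.

Demanding G4 again yields 0.
5 formula cells run: C1, D3, F2, F4, G4.
The nodes whose values change: B8, G4.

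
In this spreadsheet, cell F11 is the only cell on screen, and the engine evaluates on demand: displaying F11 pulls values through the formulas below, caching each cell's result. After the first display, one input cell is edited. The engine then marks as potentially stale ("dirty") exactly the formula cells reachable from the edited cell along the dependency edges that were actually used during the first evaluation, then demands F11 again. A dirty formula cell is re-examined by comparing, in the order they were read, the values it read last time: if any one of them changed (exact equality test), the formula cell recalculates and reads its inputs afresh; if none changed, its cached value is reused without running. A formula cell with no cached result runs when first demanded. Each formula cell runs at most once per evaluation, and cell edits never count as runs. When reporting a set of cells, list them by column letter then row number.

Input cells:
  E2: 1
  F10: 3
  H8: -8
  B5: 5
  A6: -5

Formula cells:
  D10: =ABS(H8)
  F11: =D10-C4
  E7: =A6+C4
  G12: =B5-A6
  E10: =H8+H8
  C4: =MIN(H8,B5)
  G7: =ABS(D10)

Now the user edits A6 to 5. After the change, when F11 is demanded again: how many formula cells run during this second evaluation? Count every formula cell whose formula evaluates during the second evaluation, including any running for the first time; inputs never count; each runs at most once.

Run set: none (0 run).
The important point: nothing the output needs ever reads A6, so the edit is invisible to it.

Initial pass — values computed on the first demand:
  C4 = MIN(-8, 5) = -8
  D10 = ABS(-8) = 8
  F11 = 8 - -8 = 16

Second demand — change propagation:
  no demanded computation ever read A6, so the edit dirties nothing and nothing runs.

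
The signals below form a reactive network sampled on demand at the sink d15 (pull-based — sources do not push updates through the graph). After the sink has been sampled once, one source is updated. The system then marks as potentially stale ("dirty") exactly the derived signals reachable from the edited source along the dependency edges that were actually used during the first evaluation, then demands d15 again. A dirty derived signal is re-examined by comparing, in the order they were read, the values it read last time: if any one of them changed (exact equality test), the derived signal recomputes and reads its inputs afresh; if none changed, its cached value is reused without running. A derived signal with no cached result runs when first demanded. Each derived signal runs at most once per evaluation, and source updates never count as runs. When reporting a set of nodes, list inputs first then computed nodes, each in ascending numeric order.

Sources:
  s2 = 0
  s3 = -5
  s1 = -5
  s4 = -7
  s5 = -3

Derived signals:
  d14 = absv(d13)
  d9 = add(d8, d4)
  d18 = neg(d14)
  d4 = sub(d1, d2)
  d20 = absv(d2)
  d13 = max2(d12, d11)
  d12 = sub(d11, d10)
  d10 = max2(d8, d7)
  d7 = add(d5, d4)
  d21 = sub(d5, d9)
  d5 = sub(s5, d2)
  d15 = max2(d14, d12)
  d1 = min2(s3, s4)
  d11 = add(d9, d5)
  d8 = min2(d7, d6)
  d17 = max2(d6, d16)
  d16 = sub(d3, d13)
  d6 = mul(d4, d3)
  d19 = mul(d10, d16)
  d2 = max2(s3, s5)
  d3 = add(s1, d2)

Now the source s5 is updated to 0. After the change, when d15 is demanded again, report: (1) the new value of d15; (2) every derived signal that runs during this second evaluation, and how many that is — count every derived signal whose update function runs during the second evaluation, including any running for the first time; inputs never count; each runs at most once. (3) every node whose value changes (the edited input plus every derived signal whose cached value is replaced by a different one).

Initial pass — values computed on the first demand:
  d1 = min2(-5, -7) = -7
  d2 = max2(-5, -3) = -3
  d3 = add(-5, -3) = -8
  d4 = sub(-7, -3) = -4
  d5 = sub(-3, -3) = 0
  d6 = mul(-4, -8) = 32
  d7 = add(0, -4) = -4
  d8 = min2(-4, 32) = -4
  d9 = add(-4, -4) = -8
  d10 = max2(-4, -4) = -4
  d11 = add(-8, 0) = -8
  d12 = sub(-8, -4) = -4
  d13 = max2(-4, -8) = -4
  d14 = absv(-4) = 4
  d15 = max2(4, -4) = 4

Second demand — change propagation:
  d2: re-runs because s5 -3->0; new result 0.
  d3: re-runs because d2 -3->0; new result -5.
  d4: re-runs because d2 -3->0; new result -7.
  d5: re-runs because s5 -3->0; d2 -3->0; new result 0 (unchanged).
  d6: re-runs because d4 -4->-7; d3 -8->-5; new result 35.
  d7: re-runs because d4 -4->-7; new result -7.
  d8: re-runs because d7 -4->-7; d6 32->35; new result -7.
  d9: re-runs because d8 -4->-7; d4 -4->-7; new result -14.
  d10: re-runs because d8 -4->-7; d7 -4->-7; new result -7.
  d11: re-runs because d9 -8->-14; new result -14.
  d12: re-runs because d11 -8->-14; d10 -4->-7; new result -7.
  d13: re-runs because d12 -4->-7; d11 -8->-14; new result -7.
  d14: re-runs because d13 -4->-7; new result 7.
  d15: re-runs because d14 4->7; d12 -4->-7; new result 7.

d15 now evaluates to 7.
Run set: d2, d3, d4, d5, d6, d7, d8, d9, d10, d11, d12, d13, d14, d15 (14 run).
Changed values: s5, d2, d3, d4, d6, d7, d8, d9, d10, d11, d12, d13, d14, d15.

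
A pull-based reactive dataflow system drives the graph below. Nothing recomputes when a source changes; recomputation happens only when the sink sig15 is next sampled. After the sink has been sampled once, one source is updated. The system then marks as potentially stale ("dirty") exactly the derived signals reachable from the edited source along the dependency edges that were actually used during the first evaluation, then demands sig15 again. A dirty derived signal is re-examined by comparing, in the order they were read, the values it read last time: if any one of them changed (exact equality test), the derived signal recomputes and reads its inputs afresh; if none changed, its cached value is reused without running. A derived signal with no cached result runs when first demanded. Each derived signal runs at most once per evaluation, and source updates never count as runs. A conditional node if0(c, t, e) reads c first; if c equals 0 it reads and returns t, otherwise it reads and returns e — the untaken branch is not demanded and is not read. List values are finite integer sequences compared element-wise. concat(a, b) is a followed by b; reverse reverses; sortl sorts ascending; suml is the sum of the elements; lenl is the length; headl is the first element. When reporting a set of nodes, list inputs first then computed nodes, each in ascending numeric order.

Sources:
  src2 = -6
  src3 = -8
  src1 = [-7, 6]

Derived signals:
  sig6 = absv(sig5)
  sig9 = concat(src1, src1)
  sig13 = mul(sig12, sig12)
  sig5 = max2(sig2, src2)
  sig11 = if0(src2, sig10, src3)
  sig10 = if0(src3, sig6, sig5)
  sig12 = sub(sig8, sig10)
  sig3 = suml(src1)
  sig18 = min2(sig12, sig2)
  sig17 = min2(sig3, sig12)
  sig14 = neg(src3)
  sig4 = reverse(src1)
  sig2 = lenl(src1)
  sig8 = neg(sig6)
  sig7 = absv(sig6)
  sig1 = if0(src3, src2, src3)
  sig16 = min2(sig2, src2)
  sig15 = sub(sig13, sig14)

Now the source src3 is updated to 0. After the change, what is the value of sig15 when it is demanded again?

First evaluation (everything demanded from the output):
  sig2 = lenl([-7, 6]) = 2
  sig5 = max2(2, -6) = 2
  sig6 = absv(2) = 2
  sig8 = neg(2) = -2
  sig10 = if0(src3=-8 -> else branch sig5) = 2
  sig12 = sub(-2, 2) = -4
  sig13 = mul(-4, -4) = 16
  sig14 = neg(-8) = 8
  sig15 = sub(16, 8) = 8

Propagation after the edit:
  sig10: runs — src3 -8->0; result 2 (same value as before).
  sig12: checked — values it read are unchanged (sig8 unchanged, sig10 unchanged); reused cached -4 without running.
  sig13: checked — values it read are unchanged (sig12 unchanged, sig12 unchanged); reused cached 16 without running.
  sig14: runs — src3 -8->0; result 0.
  sig15: runs — sig14 8->0; result 16.

Key observation: the cutoff stops propagation at sig12 — its inputs' values are unchanged, so it reuses its cache.

New value of sig15: 16.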